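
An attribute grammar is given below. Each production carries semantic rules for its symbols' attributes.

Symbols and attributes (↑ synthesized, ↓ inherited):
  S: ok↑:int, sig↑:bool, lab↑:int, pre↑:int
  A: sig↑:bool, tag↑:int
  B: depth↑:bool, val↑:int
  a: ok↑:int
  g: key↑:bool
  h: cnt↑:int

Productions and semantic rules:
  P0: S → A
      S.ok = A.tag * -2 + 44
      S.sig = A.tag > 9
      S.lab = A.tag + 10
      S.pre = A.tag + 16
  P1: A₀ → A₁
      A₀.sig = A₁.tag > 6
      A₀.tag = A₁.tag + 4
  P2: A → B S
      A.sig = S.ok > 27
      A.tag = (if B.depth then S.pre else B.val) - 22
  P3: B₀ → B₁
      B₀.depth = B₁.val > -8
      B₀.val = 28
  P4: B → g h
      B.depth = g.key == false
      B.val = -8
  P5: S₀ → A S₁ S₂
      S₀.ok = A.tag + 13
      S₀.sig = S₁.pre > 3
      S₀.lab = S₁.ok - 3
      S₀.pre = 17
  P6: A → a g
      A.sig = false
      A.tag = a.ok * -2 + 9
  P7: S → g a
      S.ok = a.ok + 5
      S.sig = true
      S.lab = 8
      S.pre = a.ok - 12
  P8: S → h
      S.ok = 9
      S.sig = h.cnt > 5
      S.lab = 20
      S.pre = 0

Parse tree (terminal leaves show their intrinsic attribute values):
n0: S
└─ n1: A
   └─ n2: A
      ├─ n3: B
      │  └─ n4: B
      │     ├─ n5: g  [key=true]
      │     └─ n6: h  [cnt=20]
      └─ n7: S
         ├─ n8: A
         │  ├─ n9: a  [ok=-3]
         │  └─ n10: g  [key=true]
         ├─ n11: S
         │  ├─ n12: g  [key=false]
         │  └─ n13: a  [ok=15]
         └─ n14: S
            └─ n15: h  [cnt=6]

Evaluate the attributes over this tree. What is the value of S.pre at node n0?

1. n5.key = true  [terminal]
2. n6.cnt = 20  [terminal]
3. n4.depth = false  [g.key == false]
4. n4.val = -8  [-8]
5. n3.depth = false  [B₁.val > -8]
6. n3.val = 28  [28]
7. n9.ok = -3  [terminal]
8. n10.key = true  [terminal]
9. n8.sig = false  [false]
10. n8.tag = 15  [a.ok * -2 + 9]
11. n12.key = false  [terminal]
12. n13.ok = 15  [terminal]
13. n11.ok = 20  [a.ok + 5]
14. n11.sig = true  [true]
15. n11.lab = 8  [8]
16. n11.pre = 3  [a.ok - 12]
17. n15.cnt = 6  [terminal]
18. n14.ok = 9  [9]
19. n14.sig = true  [h.cnt > 5]
20. n14.lab = 20  [20]
21. n14.pre = 0  [0]
22. n7.ok = 28  [A.tag + 13]
23. n7.sig = false  [S₁.pre > 3]
24. n7.lab = 17  [S₁.ok - 3]
25. n7.pre = 17  [17]
26. n2.sig = true  [S.ok > 27]
27. n2.tag = 6  [(if B.depth then S.pre else B.val) - 22]
28. n1.sig = false  [A₁.tag > 6]
29. n1.tag = 10  [A₁.tag + 4]
30. n0.ok = 24  [A.tag * -2 + 44]
31. n0.sig = true  [A.tag > 9]
32. n0.lab = 20  [A.tag + 10]
33. n0.pre = 26  [A.tag + 16]

26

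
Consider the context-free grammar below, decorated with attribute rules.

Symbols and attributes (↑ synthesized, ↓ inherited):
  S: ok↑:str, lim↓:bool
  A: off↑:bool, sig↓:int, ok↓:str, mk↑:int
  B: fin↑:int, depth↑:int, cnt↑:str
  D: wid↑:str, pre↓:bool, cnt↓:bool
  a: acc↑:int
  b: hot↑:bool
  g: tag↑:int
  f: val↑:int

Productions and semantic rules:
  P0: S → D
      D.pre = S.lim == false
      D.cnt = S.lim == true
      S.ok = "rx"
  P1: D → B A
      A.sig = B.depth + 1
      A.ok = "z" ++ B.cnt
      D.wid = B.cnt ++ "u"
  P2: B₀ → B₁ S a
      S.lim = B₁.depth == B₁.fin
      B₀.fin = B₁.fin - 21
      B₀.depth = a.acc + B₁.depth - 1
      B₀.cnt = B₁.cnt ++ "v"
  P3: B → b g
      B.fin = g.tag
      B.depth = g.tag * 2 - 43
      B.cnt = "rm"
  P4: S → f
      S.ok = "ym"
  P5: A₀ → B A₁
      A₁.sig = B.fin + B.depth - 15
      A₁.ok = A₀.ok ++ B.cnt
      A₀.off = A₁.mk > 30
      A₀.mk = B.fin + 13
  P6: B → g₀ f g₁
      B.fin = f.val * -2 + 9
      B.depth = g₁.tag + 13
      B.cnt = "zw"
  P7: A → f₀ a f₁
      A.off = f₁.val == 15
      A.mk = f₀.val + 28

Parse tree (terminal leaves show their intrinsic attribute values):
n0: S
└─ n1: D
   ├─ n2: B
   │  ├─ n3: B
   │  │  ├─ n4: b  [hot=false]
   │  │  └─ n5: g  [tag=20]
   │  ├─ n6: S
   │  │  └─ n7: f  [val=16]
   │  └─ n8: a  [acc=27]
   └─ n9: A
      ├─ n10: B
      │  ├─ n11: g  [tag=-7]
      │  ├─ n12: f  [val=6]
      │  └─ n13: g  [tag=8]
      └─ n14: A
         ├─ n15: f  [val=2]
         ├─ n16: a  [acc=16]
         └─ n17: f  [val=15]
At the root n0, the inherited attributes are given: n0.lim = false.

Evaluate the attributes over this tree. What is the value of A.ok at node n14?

1. n0.lim = false  [given at root]
2. n1.pre = true  [S.lim == false]
3. n1.cnt = false  [S.lim == true]
4. n4.hot = false  [terminal]
5. n5.tag = 20  [terminal]
6. n3.fin = 20  [g.tag]
7. n3.depth = -3  [g.tag * 2 - 43]
8. n3.cnt = "rm"  ["rm"]
9. n6.lim = false  [B₁.depth == B₁.fin]
10. n7.val = 16  [terminal]
11. n6.ok = "ym"  ["ym"]
12. n8.acc = 27  [terminal]
13. n2.fin = -1  [B₁.fin - 21]
14. n2.depth = 23  [a.acc + B₁.depth - 1]
15. n2.cnt = "rmv"  [B₁.cnt ++ "v"]
16. n9.sig = 24  [B.depth + 1]
17. n9.ok = "zrmv"  ["z" ++ B.cnt]
18. n11.tag = -7  [terminal]
19. n12.val = 6  [terminal]
20. n13.tag = 8  [terminal]
21. n10.fin = -3  [f.val * -2 + 9]
22. n10.depth = 21  [g₁.tag + 13]
23. n10.cnt = "zw"  ["zw"]
24. n14.sig = 3  [B.fin + B.depth - 15]
25. n14.ok = "zrmvzw"  [A₀.ok ++ B.cnt]
26. n15.val = 2  [terminal]
27. n16.acc = 16  [terminal]
28. n17.val = 15  [terminal]
29. n14.off = true  [f₁.val == 15]
30. n14.mk = 30  [f₀.val + 28]
31. n9.off = false  [A₁.mk > 30]
32. n9.mk = 10  [B.fin + 13]
33. n1.wid = "rmvu"  [B.cnt ++ "u"]
34. n0.ok = "rx"  ["rx"]

"zrmvzw"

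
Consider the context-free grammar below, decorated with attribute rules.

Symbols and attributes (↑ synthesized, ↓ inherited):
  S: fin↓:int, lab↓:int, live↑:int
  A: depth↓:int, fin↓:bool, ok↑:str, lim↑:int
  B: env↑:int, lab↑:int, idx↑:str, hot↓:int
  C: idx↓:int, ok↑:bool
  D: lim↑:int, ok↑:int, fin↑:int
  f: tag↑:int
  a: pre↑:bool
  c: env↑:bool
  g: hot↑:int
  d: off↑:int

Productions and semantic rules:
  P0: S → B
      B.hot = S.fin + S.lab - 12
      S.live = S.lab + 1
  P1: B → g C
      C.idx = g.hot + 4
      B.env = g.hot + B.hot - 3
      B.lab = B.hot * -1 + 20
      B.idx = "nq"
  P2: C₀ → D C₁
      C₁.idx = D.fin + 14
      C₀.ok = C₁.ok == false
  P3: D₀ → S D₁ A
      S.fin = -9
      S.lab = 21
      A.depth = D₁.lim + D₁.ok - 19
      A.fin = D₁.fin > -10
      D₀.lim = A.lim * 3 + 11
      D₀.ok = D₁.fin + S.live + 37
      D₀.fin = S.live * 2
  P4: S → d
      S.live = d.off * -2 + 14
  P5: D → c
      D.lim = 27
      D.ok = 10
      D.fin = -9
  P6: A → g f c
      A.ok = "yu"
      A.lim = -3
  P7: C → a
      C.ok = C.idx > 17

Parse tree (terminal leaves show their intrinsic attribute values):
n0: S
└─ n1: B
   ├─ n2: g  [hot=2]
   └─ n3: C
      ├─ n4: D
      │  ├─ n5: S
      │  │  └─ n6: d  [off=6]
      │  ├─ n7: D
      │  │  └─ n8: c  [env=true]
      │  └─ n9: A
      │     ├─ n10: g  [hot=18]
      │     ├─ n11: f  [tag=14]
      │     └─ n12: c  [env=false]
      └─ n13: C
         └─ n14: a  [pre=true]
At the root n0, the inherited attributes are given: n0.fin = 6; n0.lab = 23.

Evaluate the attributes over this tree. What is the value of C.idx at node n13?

18

1. n0.fin = 6  [given at root]
2. n0.lab = 23  [given at root]
3. n1.hot = 17  [S.fin + S.lab - 12]
4. n2.hot = 2  [terminal]
5. n3.idx = 6  [g.hot + 4]
6. n5.fin = -9  [-9]
7. n5.lab = 21  [21]
8. n6.off = 6  [terminal]
9. n5.live = 2  [d.off * -2 + 14]
10. n8.env = true  [terminal]
11. n7.lim = 27  [27]
12. n7.ok = 10  [10]
13. n7.fin = -9  [-9]
14. n9.depth = 18  [D₁.lim + D₁.ok - 19]
15. n9.fin = true  [D₁.fin > -10]
16. n10.hot = 18  [terminal]
17. n11.tag = 14  [terminal]
18. n12.env = false  [terminal]
19. n9.ok = "yu"  ["yu"]
20. n9.lim = -3  [-3]
21. n4.lim = 2  [A.lim * 3 + 11]
22. n4.ok = 30  [D₁.fin + S.live + 37]
23. n4.fin = 4  [S.live * 2]
24. n13.idx = 18  [D.fin + 14]
25. n14.pre = true  [terminal]
26. n13.ok = true  [C.idx > 17]
27. n3.ok = false  [C₁.ok == false]
28. n1.env = 16  [g.hot + B.hot - 3]
29. n1.lab = 3  [B.hot * -1 + 20]
30. n1.idx = "nq"  ["nq"]
31. n0.live = 24  [S.lab + 1]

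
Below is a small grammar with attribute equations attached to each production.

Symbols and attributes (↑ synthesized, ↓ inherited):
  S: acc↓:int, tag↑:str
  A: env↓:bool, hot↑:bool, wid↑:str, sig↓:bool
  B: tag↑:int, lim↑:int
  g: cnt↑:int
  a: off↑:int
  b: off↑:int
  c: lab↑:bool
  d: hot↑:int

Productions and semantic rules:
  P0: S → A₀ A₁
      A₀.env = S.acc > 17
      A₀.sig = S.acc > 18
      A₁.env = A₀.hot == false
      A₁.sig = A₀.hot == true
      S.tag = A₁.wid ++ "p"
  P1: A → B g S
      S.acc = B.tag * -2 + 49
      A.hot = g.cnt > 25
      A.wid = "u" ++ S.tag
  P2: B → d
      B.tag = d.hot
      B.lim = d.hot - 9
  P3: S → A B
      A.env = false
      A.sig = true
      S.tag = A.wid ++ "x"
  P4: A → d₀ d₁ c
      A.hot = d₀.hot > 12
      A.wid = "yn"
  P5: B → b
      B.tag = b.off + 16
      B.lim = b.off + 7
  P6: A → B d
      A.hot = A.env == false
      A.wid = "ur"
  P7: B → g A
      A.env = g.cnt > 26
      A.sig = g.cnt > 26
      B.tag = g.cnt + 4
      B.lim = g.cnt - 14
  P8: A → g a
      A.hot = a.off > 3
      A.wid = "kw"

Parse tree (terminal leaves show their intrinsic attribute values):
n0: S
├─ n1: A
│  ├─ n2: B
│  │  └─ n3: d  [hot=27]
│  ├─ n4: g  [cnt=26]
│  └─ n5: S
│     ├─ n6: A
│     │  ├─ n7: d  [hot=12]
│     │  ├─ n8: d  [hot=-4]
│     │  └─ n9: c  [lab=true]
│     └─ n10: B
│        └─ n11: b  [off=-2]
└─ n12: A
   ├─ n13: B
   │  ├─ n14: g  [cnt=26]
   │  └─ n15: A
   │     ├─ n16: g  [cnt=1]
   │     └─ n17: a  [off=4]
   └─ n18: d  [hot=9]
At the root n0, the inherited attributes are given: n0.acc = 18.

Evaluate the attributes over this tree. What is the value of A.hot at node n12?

1. n0.acc = 18  [given at root]
2. n1.env = true  [S.acc > 17]
3. n1.sig = false  [S.acc > 18]
4. n3.hot = 27  [terminal]
5. n2.tag = 27  [d.hot]
6. n2.lim = 18  [d.hot - 9]
7. n4.cnt = 26  [terminal]
8. n5.acc = -5  [B.tag * -2 + 49]
9. n6.env = false  [false]
10. n6.sig = true  [true]
11. n7.hot = 12  [terminal]
12. n8.hot = -4  [terminal]
13. n9.lab = true  [terminal]
14. n6.hot = false  [d₀.hot > 12]
15. n6.wid = "yn"  ["yn"]
16. n11.off = -2  [terminal]
17. n10.tag = 14  [b.off + 16]
18. n10.lim = 5  [b.off + 7]
19. n5.tag = "ynx"  [A.wid ++ "x"]
20. n1.hot = true  [g.cnt > 25]
21. n1.wid = "uynx"  ["u" ++ S.tag]
22. n12.env = false  [A₀.hot == false]
23. n12.sig = true  [A₀.hot == true]
24. n14.cnt = 26  [terminal]
25. n15.env = false  [g.cnt > 26]
26. n15.sig = false  [g.cnt > 26]
27. n16.cnt = 1  [terminal]
28. n17.off = 4  [terminal]
29. n15.hot = true  [a.off > 3]
30. n15.wid = "kw"  ["kw"]
31. n13.tag = 30  [g.cnt + 4]
32. n13.lim = 12  [g.cnt - 14]
33. n18.hot = 9  [terminal]
34. n12.hot = true  [A.env == false]
35. n12.wid = "ur"  ["ur"]
36. n0.tag = "urp"  [A₁.wid ++ "p"]

true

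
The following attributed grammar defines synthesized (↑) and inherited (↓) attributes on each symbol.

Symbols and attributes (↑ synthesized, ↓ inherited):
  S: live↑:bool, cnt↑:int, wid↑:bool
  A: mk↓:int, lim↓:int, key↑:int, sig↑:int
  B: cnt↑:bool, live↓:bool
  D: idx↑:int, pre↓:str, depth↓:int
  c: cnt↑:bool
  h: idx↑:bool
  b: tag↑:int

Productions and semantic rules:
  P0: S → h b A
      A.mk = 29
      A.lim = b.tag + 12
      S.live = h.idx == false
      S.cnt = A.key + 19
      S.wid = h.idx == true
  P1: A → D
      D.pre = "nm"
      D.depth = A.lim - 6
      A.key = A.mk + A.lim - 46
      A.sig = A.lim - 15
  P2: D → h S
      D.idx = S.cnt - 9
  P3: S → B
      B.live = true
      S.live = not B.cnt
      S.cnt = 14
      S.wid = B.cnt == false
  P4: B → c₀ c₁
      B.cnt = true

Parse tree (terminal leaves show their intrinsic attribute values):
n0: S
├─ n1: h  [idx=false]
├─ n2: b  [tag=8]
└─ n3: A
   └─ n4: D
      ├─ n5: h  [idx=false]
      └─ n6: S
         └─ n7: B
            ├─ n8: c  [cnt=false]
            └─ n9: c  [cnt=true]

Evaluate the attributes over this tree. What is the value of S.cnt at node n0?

1. n1.idx = false  [terminal]
2. n2.tag = 8  [terminal]
3. n3.mk = 29  [29]
4. n3.lim = 20  [b.tag + 12]
5. n4.pre = "nm"  ["nm"]
6. n4.depth = 14  [A.lim - 6]
7. n5.idx = false  [terminal]
8. n7.live = true  [true]
9. n8.cnt = false  [terminal]
10. n9.cnt = true  [terminal]
11. n7.cnt = true  [true]
12. n6.live = false  [not B.cnt]
13. n6.cnt = 14  [14]
14. n6.wid = false  [B.cnt == false]
15. n4.idx = 5  [S.cnt - 9]
16. n3.key = 3  [A.mk + A.lim - 46]
17. n3.sig = 5  [A.lim - 15]
18. n0.live = true  [h.idx == false]
19. n0.cnt = 22  [A.key + 19]
20. n0.wid = false  [h.idx == true]

22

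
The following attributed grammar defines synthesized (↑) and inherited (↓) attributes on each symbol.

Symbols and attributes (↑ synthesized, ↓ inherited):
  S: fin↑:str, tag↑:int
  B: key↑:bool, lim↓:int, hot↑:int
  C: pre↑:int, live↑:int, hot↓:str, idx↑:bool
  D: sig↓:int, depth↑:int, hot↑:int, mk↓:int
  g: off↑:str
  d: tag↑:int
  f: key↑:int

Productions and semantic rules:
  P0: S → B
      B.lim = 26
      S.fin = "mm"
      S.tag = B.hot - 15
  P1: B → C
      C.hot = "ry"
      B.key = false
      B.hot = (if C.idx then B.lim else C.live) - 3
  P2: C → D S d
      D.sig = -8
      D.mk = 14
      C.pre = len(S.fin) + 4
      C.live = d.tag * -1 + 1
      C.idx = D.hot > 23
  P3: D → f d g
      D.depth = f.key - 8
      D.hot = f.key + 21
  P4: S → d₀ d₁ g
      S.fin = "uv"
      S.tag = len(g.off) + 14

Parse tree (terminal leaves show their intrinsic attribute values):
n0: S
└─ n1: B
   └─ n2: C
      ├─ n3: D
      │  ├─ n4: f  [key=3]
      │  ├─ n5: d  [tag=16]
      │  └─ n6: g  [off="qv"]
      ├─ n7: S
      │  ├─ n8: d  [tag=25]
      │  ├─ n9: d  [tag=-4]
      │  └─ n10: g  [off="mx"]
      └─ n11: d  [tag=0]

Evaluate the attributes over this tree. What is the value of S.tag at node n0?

8

1. n1.lim = 26  [26]
2. n2.hot = "ry"  ["ry"]
3. n3.sig = -8  [-8]
4. n3.mk = 14  [14]
5. n4.key = 3  [terminal]
6. n5.tag = 16  [terminal]
7. n6.off = "qv"  [terminal]
8. n3.depth = -5  [f.key - 8]
9. n3.hot = 24  [f.key + 21]
10. n8.tag = 25  [terminal]
11. n9.tag = -4  [terminal]
12. n10.off = "mx"  [terminal]
13. n7.fin = "uv"  ["uv"]
14. n7.tag = 16  [len(g.off) + 14]
15. n11.tag = 0  [terminal]
16. n2.pre = 6  [len(S.fin) + 4]
17. n2.live = 1  [d.tag * -1 + 1]
18. n2.idx = true  [D.hot > 23]
19. n1.key = false  [false]
20. n1.hot = 23  [(if C.idx then B.lim else C.live) - 3]
21. n0.fin = "mm"  ["mm"]
22. n0.tag = 8  [B.hot - 15]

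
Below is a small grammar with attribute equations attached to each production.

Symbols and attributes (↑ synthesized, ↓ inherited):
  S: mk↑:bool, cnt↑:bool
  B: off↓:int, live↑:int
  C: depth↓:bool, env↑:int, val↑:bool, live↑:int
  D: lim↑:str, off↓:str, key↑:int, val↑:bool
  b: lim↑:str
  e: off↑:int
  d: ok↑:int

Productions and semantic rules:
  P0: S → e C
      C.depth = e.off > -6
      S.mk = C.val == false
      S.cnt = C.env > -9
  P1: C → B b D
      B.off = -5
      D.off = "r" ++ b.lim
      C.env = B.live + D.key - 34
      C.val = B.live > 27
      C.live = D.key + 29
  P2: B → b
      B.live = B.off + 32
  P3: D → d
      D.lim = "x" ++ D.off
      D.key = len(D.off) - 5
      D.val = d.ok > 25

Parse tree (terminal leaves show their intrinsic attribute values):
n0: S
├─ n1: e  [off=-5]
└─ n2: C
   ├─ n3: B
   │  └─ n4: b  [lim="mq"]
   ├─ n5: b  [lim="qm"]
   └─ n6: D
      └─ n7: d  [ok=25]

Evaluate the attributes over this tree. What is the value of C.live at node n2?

27

1. n1.off = -5  [terminal]
2. n2.depth = true  [e.off > -6]
3. n3.off = -5  [-5]
4. n4.lim = "mq"  [terminal]
5. n3.live = 27  [B.off + 32]
6. n5.lim = "qm"  [terminal]
7. n6.off = "rqm"  ["r" ++ b.lim]
8. n7.ok = 25  [terminal]
9. n6.lim = "xrqm"  ["x" ++ D.off]
10. n6.key = -2  [len(D.off) - 5]
11. n6.val = false  [d.ok > 25]
12. n2.env = -9  [B.live + D.key - 34]
13. n2.val = false  [B.live > 27]
14. n2.live = 27  [D.key + 29]
15. n0.mk = true  [C.val == false]
16. n0.cnt = false  [C.env > -9]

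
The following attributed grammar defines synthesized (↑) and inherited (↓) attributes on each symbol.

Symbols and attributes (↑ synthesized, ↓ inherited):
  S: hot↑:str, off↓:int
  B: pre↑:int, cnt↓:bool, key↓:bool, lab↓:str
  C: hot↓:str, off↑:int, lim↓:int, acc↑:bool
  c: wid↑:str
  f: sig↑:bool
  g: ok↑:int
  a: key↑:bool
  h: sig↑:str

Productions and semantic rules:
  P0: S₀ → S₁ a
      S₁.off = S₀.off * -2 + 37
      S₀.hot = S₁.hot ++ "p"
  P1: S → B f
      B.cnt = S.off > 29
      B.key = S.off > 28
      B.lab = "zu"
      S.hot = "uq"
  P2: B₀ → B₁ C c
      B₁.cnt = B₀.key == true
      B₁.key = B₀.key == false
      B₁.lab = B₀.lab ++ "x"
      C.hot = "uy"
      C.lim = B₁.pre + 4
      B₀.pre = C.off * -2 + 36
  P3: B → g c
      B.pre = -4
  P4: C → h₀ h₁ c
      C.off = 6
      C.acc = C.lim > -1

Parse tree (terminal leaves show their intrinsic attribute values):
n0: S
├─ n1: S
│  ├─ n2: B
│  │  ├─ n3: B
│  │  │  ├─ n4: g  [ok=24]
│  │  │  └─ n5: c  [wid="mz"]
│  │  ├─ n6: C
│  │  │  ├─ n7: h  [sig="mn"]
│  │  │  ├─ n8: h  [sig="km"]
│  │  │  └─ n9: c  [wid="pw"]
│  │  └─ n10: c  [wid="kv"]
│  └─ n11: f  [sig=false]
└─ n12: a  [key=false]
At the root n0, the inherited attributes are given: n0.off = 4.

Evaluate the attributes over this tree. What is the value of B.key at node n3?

1. n0.off = 4  [given at root]
2. n1.off = 29  [S₀.off * -2 + 37]
3. n2.cnt = false  [S.off > 29]
4. n2.key = true  [S.off > 28]
5. n2.lab = "zu"  ["zu"]
6. n3.cnt = true  [B₀.key == true]
7. n3.key = false  [B₀.key == false]
8. n3.lab = "zux"  [B₀.lab ++ "x"]
9. n4.ok = 24  [terminal]
10. n5.wid = "mz"  [terminal]
11. n3.pre = -4  [-4]
12. n6.hot = "uy"  ["uy"]
13. n6.lim = 0  [B₁.pre + 4]
14. n7.sig = "mn"  [terminal]
15. n8.sig = "km"  [terminal]
16. n9.wid = "pw"  [terminal]
17. n6.off = 6  [6]
18. n6.acc = true  [C.lim > -1]
19. n10.wid = "kv"  [terminal]
20. n2.pre = 24  [C.off * -2 + 36]
21. n11.sig = false  [terminal]
22. n1.hot = "uq"  ["uq"]
23. n12.key = false  [terminal]
24. n0.hot = "uqp"  [S₁.hot ++ "p"]

false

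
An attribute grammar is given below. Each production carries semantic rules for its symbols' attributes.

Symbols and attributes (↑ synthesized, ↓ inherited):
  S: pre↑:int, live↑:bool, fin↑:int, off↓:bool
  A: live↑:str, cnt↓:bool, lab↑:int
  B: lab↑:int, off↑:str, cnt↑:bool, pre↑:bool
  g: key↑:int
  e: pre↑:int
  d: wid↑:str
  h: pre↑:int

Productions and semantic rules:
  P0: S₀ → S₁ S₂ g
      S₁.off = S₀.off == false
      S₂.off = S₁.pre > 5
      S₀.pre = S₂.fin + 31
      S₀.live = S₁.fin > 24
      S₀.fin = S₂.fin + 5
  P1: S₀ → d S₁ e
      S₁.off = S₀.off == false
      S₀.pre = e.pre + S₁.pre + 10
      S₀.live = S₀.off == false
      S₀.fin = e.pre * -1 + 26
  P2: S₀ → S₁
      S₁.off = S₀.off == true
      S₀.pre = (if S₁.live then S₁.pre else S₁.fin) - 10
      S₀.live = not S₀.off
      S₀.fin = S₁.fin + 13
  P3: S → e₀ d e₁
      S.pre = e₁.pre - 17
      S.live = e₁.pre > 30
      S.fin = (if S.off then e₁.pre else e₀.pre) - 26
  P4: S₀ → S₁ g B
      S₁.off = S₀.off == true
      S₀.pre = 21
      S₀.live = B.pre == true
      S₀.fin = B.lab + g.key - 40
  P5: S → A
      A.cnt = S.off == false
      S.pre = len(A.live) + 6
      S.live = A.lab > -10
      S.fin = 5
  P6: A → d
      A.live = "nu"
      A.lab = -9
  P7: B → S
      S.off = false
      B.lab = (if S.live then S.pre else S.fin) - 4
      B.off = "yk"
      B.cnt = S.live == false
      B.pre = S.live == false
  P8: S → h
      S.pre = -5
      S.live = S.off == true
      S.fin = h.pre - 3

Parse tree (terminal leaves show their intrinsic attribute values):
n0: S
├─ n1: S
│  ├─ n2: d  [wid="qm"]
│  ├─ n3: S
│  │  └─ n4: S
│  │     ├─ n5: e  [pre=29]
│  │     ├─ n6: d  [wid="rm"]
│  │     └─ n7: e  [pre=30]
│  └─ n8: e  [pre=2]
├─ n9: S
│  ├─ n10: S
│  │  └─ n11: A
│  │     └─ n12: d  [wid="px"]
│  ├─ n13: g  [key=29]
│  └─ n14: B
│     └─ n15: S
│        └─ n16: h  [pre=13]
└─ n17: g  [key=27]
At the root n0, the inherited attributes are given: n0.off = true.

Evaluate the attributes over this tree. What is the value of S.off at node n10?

1. n0.off = true  [given at root]
2. n1.off = false  [S₀.off == false]
3. n2.wid = "qm"  [terminal]
4. n3.off = true  [S₀.off == false]
5. n4.off = true  [S₀.off == true]
6. n5.pre = 29  [terminal]
7. n6.wid = "rm"  [terminal]
8. n7.pre = 30  [terminal]
9. n4.pre = 13  [e₁.pre - 17]
10. n4.live = false  [e₁.pre > 30]
11. n4.fin = 4  [(if S.off then e₁.pre else e₀.pre) - 26]
12. n3.pre = -6  [(if S₁.live then S₁.pre else S₁.fin) - 10]
13. n3.live = false  [not S₀.off]
14. n3.fin = 17  [S₁.fin + 13]
15. n8.pre = 2  [terminal]
16. n1.pre = 6  [e.pre + S₁.pre + 10]
17. n1.live = true  [S₀.off == false]
18. n1.fin = 24  [e.pre * -1 + 26]
19. n9.off = true  [S₁.pre > 5]
20. n10.off = true  [S₀.off == true]
21. n11.cnt = false  [S.off == false]
22. n12.wid = "px"  [terminal]
23. n11.live = "nu"  ["nu"]
24. n11.lab = -9  [-9]
25. n10.pre = 8  [len(A.live) + 6]
26. n10.live = true  [A.lab > -10]
27. n10.fin = 5  [5]
28. n13.key = 29  [terminal]
29. n15.off = false  [false]
30. n16.pre = 13  [terminal]
31. n15.pre = -5  [-5]
32. n15.live = false  [S.off == true]
33. n15.fin = 10  [h.pre - 3]
34. n14.lab = 6  [(if S.live then S.pre else S.fin) - 4]
35. n14.off = "yk"  ["yk"]
36. n14.cnt = true  [S.live == false]
37. n14.pre = true  [S.live == false]
38. n9.pre = 21  [21]
39. n9.live = true  [B.pre == true]
40. n9.fin = -5  [B.lab + g.key - 40]
41. n17.key = 27  [terminal]
42. n0.pre = 26  [S₂.fin + 31]
43. n0.live = false  [S₁.fin > 24]
44. n0.fin = 0  [S₂.fin + 5]

true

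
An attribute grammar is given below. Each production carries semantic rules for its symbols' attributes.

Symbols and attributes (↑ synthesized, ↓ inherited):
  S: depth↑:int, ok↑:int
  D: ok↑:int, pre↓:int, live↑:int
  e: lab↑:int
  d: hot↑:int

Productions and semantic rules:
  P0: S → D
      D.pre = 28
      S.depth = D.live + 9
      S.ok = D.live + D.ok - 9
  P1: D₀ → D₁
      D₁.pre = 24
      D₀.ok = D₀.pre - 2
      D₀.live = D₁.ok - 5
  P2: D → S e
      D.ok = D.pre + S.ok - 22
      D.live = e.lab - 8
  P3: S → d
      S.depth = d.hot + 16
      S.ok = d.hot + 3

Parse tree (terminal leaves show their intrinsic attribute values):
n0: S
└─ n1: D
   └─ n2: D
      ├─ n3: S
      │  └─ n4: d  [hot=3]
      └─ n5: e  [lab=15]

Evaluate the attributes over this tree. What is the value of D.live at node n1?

1. n1.pre = 28  [28]
2. n2.pre = 24  [24]
3. n4.hot = 3  [terminal]
4. n3.depth = 19  [d.hot + 16]
5. n3.ok = 6  [d.hot + 3]
6. n5.lab = 15  [terminal]
7. n2.ok = 8  [D.pre + S.ok - 22]
8. n2.live = 7  [e.lab - 8]
9. n1.ok = 26  [D₀.pre - 2]
10. n1.live = 3  [D₁.ok - 5]
11. n0.depth = 12  [D.live + 9]
12. n0.ok = 20  [D.live + D.ok - 9]

3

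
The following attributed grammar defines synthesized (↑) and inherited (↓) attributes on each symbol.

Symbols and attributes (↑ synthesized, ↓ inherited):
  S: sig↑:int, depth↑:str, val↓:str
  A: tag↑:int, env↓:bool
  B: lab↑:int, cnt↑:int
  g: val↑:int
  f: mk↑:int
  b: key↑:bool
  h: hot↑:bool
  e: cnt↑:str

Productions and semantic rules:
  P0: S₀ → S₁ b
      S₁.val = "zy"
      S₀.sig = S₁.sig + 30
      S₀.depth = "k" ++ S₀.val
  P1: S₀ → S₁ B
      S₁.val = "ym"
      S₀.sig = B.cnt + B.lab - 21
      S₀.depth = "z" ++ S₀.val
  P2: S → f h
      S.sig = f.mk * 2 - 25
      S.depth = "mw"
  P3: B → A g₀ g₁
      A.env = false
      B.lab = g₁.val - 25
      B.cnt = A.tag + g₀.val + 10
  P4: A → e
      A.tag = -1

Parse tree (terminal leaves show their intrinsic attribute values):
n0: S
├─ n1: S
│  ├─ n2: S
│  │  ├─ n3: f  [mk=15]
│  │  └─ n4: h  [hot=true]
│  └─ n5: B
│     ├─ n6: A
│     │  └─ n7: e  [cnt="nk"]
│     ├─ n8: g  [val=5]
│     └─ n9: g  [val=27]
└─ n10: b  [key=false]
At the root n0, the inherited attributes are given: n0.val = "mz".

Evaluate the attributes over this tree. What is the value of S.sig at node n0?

25

1. n0.val = "mz"  [given at root]
2. n1.val = "zy"  ["zy"]
3. n2.val = "ym"  ["ym"]
4. n3.mk = 15  [terminal]
5. n4.hot = true  [terminal]
6. n2.sig = 5  [f.mk * 2 - 25]
7. n2.depth = "mw"  ["mw"]
8. n6.env = false  [false]
9. n7.cnt = "nk"  [terminal]
10. n6.tag = -1  [-1]
11. n8.val = 5  [terminal]
12. n9.val = 27  [terminal]
13. n5.lab = 2  [g₁.val - 25]
14. n5.cnt = 14  [A.tag + g₀.val + 10]
15. n1.sig = -5  [B.cnt + B.lab - 21]
16. n1.depth = "zzy"  ["z" ++ S₀.val]
17. n10.key = false  [terminal]
18. n0.sig = 25  [S₁.sig + 30]
19. n0.depth = "kmz"  ["k" ++ S₀.val]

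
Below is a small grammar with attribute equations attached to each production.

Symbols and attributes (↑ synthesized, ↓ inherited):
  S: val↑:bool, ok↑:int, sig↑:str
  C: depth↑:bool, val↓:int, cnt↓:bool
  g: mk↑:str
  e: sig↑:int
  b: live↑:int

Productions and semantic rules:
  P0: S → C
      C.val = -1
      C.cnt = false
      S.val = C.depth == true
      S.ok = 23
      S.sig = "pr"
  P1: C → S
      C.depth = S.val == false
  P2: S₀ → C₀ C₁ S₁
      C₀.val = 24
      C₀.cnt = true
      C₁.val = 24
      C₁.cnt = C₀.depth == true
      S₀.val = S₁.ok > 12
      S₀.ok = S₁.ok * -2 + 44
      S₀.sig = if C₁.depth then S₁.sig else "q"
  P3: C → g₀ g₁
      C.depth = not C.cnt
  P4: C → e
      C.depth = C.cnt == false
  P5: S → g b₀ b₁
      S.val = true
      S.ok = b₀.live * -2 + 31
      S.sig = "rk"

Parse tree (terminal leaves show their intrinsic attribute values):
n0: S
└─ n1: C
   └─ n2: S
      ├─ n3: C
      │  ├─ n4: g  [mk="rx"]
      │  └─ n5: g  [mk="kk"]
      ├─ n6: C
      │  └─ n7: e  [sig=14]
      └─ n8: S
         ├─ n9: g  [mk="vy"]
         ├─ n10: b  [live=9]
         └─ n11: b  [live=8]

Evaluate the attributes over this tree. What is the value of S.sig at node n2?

"rk"

1. n1.val = -1  [-1]
2. n1.cnt = false  [false]
3. n3.val = 24  [24]
4. n3.cnt = true  [true]
5. n4.mk = "rx"  [terminal]
6. n5.mk = "kk"  [terminal]
7. n3.depth = false  [not C.cnt]
8. n6.val = 24  [24]
9. n6.cnt = false  [C₀.depth == true]
10. n7.sig = 14  [terminal]
11. n6.depth = true  [C.cnt == false]
12. n9.mk = "vy"  [terminal]
13. n10.live = 9  [terminal]
14. n11.live = 8  [terminal]
15. n8.val = true  [true]
16. n8.ok = 13  [b₀.live * -2 + 31]
17. n8.sig = "rk"  ["rk"]
18. n2.val = true  [S₁.ok > 12]
19. n2.ok = 18  [S₁.ok * -2 + 44]
20. n2.sig = "rk"  [if C₁.depth then S₁.sig else "q"]
21. n1.depth = false  [S.val == false]
22. n0.val = false  [C.depth == true]
23. n0.ok = 23  [23]
24. n0.sig = "pr"  ["pr"]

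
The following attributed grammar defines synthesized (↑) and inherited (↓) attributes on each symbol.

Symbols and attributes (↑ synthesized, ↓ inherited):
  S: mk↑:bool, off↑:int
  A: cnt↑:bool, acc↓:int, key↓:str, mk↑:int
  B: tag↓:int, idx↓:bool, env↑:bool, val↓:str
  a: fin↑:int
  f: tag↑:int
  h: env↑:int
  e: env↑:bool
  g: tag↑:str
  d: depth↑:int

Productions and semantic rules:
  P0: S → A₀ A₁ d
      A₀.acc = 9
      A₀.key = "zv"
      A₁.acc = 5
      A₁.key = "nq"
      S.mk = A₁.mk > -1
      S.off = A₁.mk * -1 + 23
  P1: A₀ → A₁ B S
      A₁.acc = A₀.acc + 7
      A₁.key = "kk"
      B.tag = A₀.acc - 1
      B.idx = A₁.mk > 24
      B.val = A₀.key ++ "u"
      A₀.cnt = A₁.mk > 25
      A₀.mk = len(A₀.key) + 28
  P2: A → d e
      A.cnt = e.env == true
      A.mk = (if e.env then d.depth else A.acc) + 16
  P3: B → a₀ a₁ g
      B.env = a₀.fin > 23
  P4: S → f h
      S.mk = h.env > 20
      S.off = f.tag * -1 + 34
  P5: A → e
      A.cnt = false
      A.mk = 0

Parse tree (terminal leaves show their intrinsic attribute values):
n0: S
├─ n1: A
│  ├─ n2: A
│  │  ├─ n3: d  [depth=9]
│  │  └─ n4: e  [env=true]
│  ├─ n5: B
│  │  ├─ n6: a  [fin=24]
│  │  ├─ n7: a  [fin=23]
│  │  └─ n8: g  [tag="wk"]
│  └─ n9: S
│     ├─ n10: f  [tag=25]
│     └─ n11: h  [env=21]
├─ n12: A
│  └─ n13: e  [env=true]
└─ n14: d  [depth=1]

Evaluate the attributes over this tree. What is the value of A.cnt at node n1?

1. n1.acc = 9  [9]
2. n1.key = "zv"  ["zv"]
3. n2.acc = 16  [A₀.acc + 7]
4. n2.key = "kk"  ["kk"]
5. n3.depth = 9  [terminal]
6. n4.env = true  [terminal]
7. n2.cnt = true  [e.env == true]
8. n2.mk = 25  [(if e.env then d.depth else A.acc) + 16]
9. n5.tag = 8  [A₀.acc - 1]
10. n5.idx = true  [A₁.mk > 24]
11. n5.val = "zvu"  [A₀.key ++ "u"]
12. n6.fin = 24  [terminal]
13. n7.fin = 23  [terminal]
14. n8.tag = "wk"  [terminal]
15. n5.env = true  [a₀.fin > 23]
16. n10.tag = 25  [terminal]
17. n11.env = 21  [terminal]
18. n9.mk = true  [h.env > 20]
19. n9.off = 9  [f.tag * -1 + 34]
20. n1.cnt = false  [A₁.mk > 25]
21. n1.mk = 30  [len(A₀.key) + 28]
22. n12.acc = 5  [5]
23. n12.key = "nq"  ["nq"]
24. n13.env = true  [terminal]
25. n12.cnt = false  [false]
26. n12.mk = 0  [0]
27. n14.depth = 1  [terminal]
28. n0.mk = true  [A₁.mk > -1]
29. n0.off = 23  [A₁.mk * -1 + 23]

false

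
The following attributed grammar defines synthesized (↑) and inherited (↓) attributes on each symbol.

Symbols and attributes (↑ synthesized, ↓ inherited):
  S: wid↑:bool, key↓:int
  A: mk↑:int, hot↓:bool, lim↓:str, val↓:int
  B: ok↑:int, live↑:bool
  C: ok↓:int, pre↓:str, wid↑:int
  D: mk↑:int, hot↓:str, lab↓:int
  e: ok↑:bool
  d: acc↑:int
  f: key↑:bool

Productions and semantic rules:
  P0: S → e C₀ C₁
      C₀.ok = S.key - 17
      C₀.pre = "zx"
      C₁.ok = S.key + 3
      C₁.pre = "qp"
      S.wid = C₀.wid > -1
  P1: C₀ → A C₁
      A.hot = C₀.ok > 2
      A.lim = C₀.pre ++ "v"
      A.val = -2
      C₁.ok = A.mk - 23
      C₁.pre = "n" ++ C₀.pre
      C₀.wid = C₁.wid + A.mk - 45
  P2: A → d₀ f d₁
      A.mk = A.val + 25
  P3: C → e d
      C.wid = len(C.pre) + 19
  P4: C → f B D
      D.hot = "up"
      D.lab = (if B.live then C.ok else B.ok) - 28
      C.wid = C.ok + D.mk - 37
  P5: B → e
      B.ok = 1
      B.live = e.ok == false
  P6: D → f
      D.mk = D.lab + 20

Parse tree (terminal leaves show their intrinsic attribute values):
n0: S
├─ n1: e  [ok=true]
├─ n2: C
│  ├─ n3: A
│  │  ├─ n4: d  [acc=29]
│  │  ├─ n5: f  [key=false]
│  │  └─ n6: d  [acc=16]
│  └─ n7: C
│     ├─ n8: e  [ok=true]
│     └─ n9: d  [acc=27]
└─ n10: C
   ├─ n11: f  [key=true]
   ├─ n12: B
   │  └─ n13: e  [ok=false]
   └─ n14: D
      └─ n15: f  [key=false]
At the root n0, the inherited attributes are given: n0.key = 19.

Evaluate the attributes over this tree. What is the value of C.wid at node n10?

-1

1. n0.key = 19  [given at root]
2. n1.ok = true  [terminal]
3. n2.ok = 2  [S.key - 17]
4. n2.pre = "zx"  ["zx"]
5. n3.hot = false  [C₀.ok > 2]
6. n3.lim = "zxv"  [C₀.pre ++ "v"]
7. n3.val = -2  [-2]
8. n4.acc = 29  [terminal]
9. n5.key = false  [terminal]
10. n6.acc = 16  [terminal]
11. n3.mk = 23  [A.val + 25]
12. n7.ok = 0  [A.mk - 23]
13. n7.pre = "nzx"  ["n" ++ C₀.pre]
14. n8.ok = true  [terminal]
15. n9.acc = 27  [terminal]
16. n7.wid = 22  [len(C.pre) + 19]
17. n2.wid = 0  [C₁.wid + A.mk - 45]
18. n10.ok = 22  [S.key + 3]
19. n10.pre = "qp"  ["qp"]
20. n11.key = true  [terminal]
21. n13.ok = false  [terminal]
22. n12.ok = 1  [1]
23. n12.live = true  [e.ok == false]
24. n14.hot = "up"  ["up"]
25. n14.lab = -6  [(if B.live then C.ok else B.ok) - 28]
26. n15.key = false  [terminal]
27. n14.mk = 14  [D.lab + 20]
28. n10.wid = -1  [C.ok + D.mk - 37]
29. n0.wid = true  [C₀.wid > -1]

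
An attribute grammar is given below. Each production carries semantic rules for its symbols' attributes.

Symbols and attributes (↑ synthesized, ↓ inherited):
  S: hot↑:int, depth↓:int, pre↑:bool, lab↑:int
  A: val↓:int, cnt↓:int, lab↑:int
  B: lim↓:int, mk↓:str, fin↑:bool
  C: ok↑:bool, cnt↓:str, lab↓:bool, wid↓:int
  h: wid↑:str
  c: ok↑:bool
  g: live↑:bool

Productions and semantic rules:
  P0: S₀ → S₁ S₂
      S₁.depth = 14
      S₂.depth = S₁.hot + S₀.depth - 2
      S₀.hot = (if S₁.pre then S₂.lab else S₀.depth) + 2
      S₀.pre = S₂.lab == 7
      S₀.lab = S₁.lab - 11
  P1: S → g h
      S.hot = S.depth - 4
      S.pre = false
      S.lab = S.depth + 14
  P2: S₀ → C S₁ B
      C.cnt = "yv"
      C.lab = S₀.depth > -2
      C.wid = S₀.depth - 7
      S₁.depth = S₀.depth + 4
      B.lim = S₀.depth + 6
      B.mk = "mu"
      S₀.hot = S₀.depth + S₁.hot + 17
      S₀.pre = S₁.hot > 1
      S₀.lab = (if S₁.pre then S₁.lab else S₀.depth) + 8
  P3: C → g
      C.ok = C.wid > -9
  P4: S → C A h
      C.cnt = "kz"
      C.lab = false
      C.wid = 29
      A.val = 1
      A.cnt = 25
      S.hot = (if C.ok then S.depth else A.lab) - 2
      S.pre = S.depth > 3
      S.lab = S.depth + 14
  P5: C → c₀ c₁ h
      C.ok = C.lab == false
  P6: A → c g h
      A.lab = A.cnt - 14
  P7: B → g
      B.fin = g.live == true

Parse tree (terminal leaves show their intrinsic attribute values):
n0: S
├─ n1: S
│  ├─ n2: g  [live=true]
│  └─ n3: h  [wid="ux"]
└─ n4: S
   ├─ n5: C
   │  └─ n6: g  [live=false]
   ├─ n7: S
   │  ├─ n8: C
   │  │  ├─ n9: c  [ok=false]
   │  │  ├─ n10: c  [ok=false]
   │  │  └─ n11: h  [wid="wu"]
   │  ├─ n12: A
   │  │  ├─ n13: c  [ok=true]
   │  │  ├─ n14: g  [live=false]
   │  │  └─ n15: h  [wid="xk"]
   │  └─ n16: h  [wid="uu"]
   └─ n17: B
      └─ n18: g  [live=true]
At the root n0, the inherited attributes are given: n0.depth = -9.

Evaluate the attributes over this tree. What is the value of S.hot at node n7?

1

1. n0.depth = -9  [given at root]
2. n1.depth = 14  [14]
3. n2.live = true  [terminal]
4. n3.wid = "ux"  [terminal]
5. n1.hot = 10  [S.depth - 4]
6. n1.pre = false  [false]
7. n1.lab = 28  [S.depth + 14]
8. n4.depth = -1  [S₁.hot + S₀.depth - 2]
9. n5.cnt = "yv"  ["yv"]
10. n5.lab = true  [S₀.depth > -2]
11. n5.wid = -8  [S₀.depth - 7]
12. n6.live = false  [terminal]
13. n5.ok = true  [C.wid > -9]
14. n7.depth = 3  [S₀.depth + 4]
15. n8.cnt = "kz"  ["kz"]
16. n8.lab = false  [false]
17. n8.wid = 29  [29]
18. n9.ok = false  [terminal]
19. n10.ok = false  [terminal]
20. n11.wid = "wu"  [terminal]
21. n8.ok = true  [C.lab == false]
22. n12.val = 1  [1]
23. n12.cnt = 25  [25]
24. n13.ok = true  [terminal]
25. n14.live = false  [terminal]
26. n15.wid = "xk"  [terminal]
27. n12.lab = 11  [A.cnt - 14]
28. n16.wid = "uu"  [terminal]
29. n7.hot = 1  [(if C.ok then S.depth else A.lab) - 2]
30. n7.pre = false  [S.depth > 3]
31. n7.lab = 17  [S.depth + 14]
32. n17.lim = 5  [S₀.depth + 6]
33. n17.mk = "mu"  ["mu"]
34. n18.live = true  [terminal]
35. n17.fin = true  [g.live == true]
36. n4.hot = 17  [S₀.depth + S₁.hot + 17]
37. n4.pre = false  [S₁.hot > 1]
38. n4.lab = 7  [(if S₁.pre then S₁.lab else S₀.depth) + 8]
39. n0.hot = -7  [(if S₁.pre then S₂.lab else S₀.depth) + 2]
40. n0.pre = true  [S₂.lab == 7]
41. n0.lab = 17  [S₁.lab - 11]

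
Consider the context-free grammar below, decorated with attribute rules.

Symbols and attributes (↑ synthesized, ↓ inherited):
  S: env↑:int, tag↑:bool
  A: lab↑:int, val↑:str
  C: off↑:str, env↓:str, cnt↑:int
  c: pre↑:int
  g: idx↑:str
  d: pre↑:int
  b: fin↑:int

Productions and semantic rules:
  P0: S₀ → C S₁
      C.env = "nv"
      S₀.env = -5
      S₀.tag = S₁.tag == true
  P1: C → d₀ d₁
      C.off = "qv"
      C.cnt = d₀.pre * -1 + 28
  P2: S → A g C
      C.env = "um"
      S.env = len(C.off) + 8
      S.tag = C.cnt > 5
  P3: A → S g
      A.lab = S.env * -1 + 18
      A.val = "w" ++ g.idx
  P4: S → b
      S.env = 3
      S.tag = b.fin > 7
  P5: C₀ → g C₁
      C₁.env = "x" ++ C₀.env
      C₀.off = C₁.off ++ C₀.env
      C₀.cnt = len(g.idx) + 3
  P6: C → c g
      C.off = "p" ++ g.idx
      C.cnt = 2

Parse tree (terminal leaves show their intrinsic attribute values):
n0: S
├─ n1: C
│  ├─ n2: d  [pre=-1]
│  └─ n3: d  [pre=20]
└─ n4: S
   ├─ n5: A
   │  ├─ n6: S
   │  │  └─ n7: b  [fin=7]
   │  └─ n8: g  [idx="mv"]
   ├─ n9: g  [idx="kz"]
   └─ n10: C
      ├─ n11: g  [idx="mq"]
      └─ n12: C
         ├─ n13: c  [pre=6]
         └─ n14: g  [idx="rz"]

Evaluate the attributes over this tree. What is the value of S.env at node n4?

1. n1.env = "nv"  ["nv"]
2. n2.pre = -1  [terminal]
3. n3.pre = 20  [terminal]
4. n1.off = "qv"  ["qv"]
5. n1.cnt = 29  [d₀.pre * -1 + 28]
6. n7.fin = 7  [terminal]
7. n6.env = 3  [3]
8. n6.tag = false  [b.fin > 7]
9. n8.idx = "mv"  [terminal]
10. n5.lab = 15  [S.env * -1 + 18]
11. n5.val = "wmv"  ["w" ++ g.idx]
12. n9.idx = "kz"  [terminal]
13. n10.env = "um"  ["um"]
14. n11.idx = "mq"  [terminal]
15. n12.env = "xum"  ["x" ++ C₀.env]
16. n13.pre = 6  [terminal]
17. n14.idx = "rz"  [terminal]
18. n12.off = "prz"  ["p" ++ g.idx]
19. n12.cnt = 2  [2]
20. n10.off = "przum"  [C₁.off ++ C₀.env]
21. n10.cnt = 5  [len(g.idx) + 3]
22. n4.env = 13  [len(C.off) + 8]
23. n4.tag = false  [C.cnt > 5]
24. n0.env = -5  [-5]
25. n0.tag = false  [S₁.tag == true]

13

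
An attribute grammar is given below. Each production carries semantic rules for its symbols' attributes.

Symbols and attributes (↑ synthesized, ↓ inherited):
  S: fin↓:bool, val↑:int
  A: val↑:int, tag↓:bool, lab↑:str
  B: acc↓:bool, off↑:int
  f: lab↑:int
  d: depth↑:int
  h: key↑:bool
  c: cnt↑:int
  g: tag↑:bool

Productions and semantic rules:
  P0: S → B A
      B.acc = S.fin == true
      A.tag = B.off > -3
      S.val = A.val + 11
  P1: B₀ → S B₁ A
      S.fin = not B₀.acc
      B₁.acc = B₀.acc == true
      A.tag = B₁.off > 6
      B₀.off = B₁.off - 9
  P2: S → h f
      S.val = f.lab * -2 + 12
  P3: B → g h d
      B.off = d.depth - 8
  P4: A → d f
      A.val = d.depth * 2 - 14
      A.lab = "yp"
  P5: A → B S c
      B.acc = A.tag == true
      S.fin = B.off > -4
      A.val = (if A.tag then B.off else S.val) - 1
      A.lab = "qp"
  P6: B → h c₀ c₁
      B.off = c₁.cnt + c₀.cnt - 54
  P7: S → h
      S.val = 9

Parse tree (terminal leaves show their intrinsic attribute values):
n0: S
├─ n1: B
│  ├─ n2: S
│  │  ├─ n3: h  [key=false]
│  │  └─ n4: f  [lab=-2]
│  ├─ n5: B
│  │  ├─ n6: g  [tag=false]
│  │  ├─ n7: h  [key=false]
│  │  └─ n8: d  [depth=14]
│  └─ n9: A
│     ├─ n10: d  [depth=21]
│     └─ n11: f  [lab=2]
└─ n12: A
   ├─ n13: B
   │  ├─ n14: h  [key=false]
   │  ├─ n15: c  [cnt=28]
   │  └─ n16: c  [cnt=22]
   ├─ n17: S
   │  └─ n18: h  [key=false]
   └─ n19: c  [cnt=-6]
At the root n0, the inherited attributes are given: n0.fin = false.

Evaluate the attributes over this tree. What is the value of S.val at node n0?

19

1. n0.fin = false  [given at root]
2. n1.acc = false  [S.fin == true]
3. n2.fin = true  [not B₀.acc]
4. n3.key = false  [terminal]
5. n4.lab = -2  [terminal]
6. n2.val = 16  [f.lab * -2 + 12]
7. n5.acc = false  [B₀.acc == true]
8. n6.tag = false  [terminal]
9. n7.key = false  [terminal]
10. n8.depth = 14  [terminal]
11. n5.off = 6  [d.depth - 8]
12. n9.tag = false  [B₁.off > 6]
13. n10.depth = 21  [terminal]
14. n11.lab = 2  [terminal]
15. n9.val = 28  [d.depth * 2 - 14]
16. n9.lab = "yp"  ["yp"]
17. n1.off = -3  [B₁.off - 9]
18. n12.tag = false  [B.off > -3]
19. n13.acc = false  [A.tag == true]
20. n14.key = false  [terminal]
21. n15.cnt = 28  [terminal]
22. n16.cnt = 22  [terminal]
23. n13.off = -4  [c₁.cnt + c₀.cnt - 54]
24. n17.fin = false  [B.off > -4]
25. n18.key = false  [terminal]
26. n17.val = 9  [9]
27. n19.cnt = -6  [terminal]
28. n12.val = 8  [(if A.tag then B.off else S.val) - 1]
29. n12.lab = "qp"  ["qp"]
30. n0.val = 19  [A.val + 11]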